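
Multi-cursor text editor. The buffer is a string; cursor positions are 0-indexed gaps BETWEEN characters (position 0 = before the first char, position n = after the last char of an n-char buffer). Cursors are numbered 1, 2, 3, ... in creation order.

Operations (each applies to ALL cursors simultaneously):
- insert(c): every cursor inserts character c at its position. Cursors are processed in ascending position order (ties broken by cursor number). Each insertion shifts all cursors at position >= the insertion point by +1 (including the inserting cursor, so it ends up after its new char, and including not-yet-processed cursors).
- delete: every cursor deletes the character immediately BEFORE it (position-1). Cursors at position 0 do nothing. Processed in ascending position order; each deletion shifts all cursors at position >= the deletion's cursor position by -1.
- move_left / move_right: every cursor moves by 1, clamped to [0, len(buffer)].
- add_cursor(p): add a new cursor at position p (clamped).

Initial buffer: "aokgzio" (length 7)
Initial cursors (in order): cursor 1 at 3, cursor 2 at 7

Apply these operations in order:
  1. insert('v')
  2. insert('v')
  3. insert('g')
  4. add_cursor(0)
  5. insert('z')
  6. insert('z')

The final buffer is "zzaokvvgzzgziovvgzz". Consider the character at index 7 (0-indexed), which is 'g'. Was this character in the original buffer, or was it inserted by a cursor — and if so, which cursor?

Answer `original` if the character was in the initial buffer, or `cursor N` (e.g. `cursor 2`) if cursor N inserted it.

After op 1 (insert('v')): buffer="aokvgziov" (len 9), cursors c1@4 c2@9, authorship ...1....2
After op 2 (insert('v')): buffer="aokvvgziovv" (len 11), cursors c1@5 c2@11, authorship ...11....22
After op 3 (insert('g')): buffer="aokvvggziovvg" (len 13), cursors c1@6 c2@13, authorship ...111....222
After op 4 (add_cursor(0)): buffer="aokvvggziovvg" (len 13), cursors c3@0 c1@6 c2@13, authorship ...111....222
After op 5 (insert('z')): buffer="zaokvvgzgziovvgz" (len 16), cursors c3@1 c1@8 c2@16, authorship 3...1111....2222
After op 6 (insert('z')): buffer="zzaokvvgzzgziovvgzz" (len 19), cursors c3@2 c1@10 c2@19, authorship 33...11111....22222
Authorship (.=original, N=cursor N): 3 3 . . . 1 1 1 1 1 . . . . 2 2 2 2 2
Index 7: author = 1

Answer: cursor 1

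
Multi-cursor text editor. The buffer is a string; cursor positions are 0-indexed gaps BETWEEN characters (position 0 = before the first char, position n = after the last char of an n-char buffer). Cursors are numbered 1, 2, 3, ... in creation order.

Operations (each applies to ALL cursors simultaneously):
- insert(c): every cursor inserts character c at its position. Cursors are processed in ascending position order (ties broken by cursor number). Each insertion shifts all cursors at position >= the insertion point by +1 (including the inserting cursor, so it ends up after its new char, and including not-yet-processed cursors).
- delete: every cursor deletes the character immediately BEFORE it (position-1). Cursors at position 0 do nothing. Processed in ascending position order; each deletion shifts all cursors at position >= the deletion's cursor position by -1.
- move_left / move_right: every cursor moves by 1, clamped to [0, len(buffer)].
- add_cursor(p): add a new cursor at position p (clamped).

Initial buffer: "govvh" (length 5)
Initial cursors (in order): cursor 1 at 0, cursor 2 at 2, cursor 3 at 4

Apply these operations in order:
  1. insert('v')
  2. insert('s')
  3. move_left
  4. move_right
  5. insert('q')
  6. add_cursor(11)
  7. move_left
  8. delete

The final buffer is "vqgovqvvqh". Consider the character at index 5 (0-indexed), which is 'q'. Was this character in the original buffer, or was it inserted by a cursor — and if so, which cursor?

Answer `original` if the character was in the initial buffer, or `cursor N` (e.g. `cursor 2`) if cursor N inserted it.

Answer: cursor 2

Derivation:
After op 1 (insert('v')): buffer="vgovvvvh" (len 8), cursors c1@1 c2@4 c3@7, authorship 1..2..3.
After op 2 (insert('s')): buffer="vsgovsvvvsh" (len 11), cursors c1@2 c2@6 c3@10, authorship 11..22..33.
After op 3 (move_left): buffer="vsgovsvvvsh" (len 11), cursors c1@1 c2@5 c3@9, authorship 11..22..33.
After op 4 (move_right): buffer="vsgovsvvvsh" (len 11), cursors c1@2 c2@6 c3@10, authorship 11..22..33.
After op 5 (insert('q')): buffer="vsqgovsqvvvsqh" (len 14), cursors c1@3 c2@8 c3@13, authorship 111..222..333.
After op 6 (add_cursor(11)): buffer="vsqgovsqvvvsqh" (len 14), cursors c1@3 c2@8 c4@11 c3@13, authorship 111..222..333.
After op 7 (move_left): buffer="vsqgovsqvvvsqh" (len 14), cursors c1@2 c2@7 c4@10 c3@12, authorship 111..222..333.
After op 8 (delete): buffer="vqgovqvvqh" (len 10), cursors c1@1 c2@5 c4@7 c3@8, authorship 11..22.33.
Authorship (.=original, N=cursor N): 1 1 . . 2 2 . 3 3 .
Index 5: author = 2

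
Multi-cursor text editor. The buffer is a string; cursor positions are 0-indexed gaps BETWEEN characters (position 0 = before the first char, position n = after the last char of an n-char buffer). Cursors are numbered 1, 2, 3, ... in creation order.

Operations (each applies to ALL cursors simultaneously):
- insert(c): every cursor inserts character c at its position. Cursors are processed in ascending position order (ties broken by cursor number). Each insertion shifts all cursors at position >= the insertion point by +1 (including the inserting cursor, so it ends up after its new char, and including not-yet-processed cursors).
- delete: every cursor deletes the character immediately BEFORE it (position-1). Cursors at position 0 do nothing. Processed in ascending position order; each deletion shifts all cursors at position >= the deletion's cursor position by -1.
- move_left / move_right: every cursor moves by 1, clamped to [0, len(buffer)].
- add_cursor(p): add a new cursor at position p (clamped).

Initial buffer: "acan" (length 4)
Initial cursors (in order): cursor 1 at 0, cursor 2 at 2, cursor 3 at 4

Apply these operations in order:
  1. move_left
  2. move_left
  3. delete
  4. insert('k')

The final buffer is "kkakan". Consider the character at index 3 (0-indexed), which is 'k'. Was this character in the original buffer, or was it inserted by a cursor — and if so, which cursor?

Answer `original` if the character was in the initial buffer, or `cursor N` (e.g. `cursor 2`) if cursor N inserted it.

After op 1 (move_left): buffer="acan" (len 4), cursors c1@0 c2@1 c3@3, authorship ....
After op 2 (move_left): buffer="acan" (len 4), cursors c1@0 c2@0 c3@2, authorship ....
After op 3 (delete): buffer="aan" (len 3), cursors c1@0 c2@0 c3@1, authorship ...
After op 4 (insert('k')): buffer="kkakan" (len 6), cursors c1@2 c2@2 c3@4, authorship 12.3..
Authorship (.=original, N=cursor N): 1 2 . 3 . .
Index 3: author = 3

Answer: cursor 3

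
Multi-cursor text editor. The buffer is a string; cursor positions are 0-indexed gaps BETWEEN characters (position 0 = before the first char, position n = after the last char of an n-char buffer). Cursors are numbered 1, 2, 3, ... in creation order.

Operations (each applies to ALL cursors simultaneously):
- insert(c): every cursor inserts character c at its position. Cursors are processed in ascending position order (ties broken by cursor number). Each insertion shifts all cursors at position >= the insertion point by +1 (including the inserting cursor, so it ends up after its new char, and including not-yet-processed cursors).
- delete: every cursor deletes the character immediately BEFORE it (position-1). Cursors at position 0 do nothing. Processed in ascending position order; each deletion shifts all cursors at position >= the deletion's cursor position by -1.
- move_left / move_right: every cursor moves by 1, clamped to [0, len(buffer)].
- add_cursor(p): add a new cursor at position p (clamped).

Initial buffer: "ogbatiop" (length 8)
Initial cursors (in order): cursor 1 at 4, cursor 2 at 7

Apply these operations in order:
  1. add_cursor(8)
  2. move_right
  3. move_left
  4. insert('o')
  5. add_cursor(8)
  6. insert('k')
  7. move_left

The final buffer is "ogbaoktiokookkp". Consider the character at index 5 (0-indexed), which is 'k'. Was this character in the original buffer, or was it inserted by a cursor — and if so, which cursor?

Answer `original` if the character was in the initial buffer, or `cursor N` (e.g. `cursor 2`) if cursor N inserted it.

After op 1 (add_cursor(8)): buffer="ogbatiop" (len 8), cursors c1@4 c2@7 c3@8, authorship ........
After op 2 (move_right): buffer="ogbatiop" (len 8), cursors c1@5 c2@8 c3@8, authorship ........
After op 3 (move_left): buffer="ogbatiop" (len 8), cursors c1@4 c2@7 c3@7, authorship ........
After op 4 (insert('o')): buffer="ogbaotiooop" (len 11), cursors c1@5 c2@10 c3@10, authorship ....1...23.
After op 5 (add_cursor(8)): buffer="ogbaotiooop" (len 11), cursors c1@5 c4@8 c2@10 c3@10, authorship ....1...23.
After op 6 (insert('k')): buffer="ogbaoktiokookkp" (len 15), cursors c1@6 c4@10 c2@14 c3@14, authorship ....11...42323.
After op 7 (move_left): buffer="ogbaoktiokookkp" (len 15), cursors c1@5 c4@9 c2@13 c3@13, authorship ....11...42323.
Authorship (.=original, N=cursor N): . . . . 1 1 . . . 4 2 3 2 3 .
Index 5: author = 1

Answer: cursor 1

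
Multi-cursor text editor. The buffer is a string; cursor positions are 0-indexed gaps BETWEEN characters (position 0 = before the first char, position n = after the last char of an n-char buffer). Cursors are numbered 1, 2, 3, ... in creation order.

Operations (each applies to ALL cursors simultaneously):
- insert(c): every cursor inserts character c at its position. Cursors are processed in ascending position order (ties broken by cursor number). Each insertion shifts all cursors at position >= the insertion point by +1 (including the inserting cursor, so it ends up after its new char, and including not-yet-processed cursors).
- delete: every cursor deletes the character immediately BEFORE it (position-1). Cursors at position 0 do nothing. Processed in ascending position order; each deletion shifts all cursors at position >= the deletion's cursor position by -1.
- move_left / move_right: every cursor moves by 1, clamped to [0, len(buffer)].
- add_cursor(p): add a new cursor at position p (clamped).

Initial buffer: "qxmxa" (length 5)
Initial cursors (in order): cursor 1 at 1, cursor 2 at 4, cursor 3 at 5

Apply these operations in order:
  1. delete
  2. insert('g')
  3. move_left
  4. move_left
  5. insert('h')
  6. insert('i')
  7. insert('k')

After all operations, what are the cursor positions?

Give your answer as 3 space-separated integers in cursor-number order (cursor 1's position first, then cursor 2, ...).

Answer: 3 12 12

Derivation:
After op 1 (delete): buffer="xm" (len 2), cursors c1@0 c2@2 c3@2, authorship ..
After op 2 (insert('g')): buffer="gxmgg" (len 5), cursors c1@1 c2@5 c3@5, authorship 1..23
After op 3 (move_left): buffer="gxmgg" (len 5), cursors c1@0 c2@4 c3@4, authorship 1..23
After op 4 (move_left): buffer="gxmgg" (len 5), cursors c1@0 c2@3 c3@3, authorship 1..23
After op 5 (insert('h')): buffer="hgxmhhgg" (len 8), cursors c1@1 c2@6 c3@6, authorship 11..2323
After op 6 (insert('i')): buffer="higxmhhiigg" (len 11), cursors c1@2 c2@9 c3@9, authorship 111..232323
After op 7 (insert('k')): buffer="hikgxmhhiikkgg" (len 14), cursors c1@3 c2@12 c3@12, authorship 1111..23232323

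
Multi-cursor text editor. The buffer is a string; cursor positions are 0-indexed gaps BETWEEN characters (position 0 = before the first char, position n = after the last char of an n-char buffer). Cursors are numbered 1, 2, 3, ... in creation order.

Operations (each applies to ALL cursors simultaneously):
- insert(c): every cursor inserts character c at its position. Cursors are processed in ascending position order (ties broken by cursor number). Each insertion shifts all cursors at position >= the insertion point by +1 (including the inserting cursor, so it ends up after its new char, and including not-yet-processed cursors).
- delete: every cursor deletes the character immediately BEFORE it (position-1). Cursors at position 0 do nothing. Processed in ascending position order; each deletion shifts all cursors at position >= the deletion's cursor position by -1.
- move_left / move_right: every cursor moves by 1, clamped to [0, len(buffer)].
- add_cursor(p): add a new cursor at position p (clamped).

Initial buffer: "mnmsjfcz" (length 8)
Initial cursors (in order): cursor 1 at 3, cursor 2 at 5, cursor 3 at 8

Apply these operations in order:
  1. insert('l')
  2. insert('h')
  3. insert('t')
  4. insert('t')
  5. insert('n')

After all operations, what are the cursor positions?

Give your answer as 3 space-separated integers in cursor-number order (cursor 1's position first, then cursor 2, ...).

After op 1 (insert('l')): buffer="mnmlsjlfczl" (len 11), cursors c1@4 c2@7 c3@11, authorship ...1..2...3
After op 2 (insert('h')): buffer="mnmlhsjlhfczlh" (len 14), cursors c1@5 c2@9 c3@14, authorship ...11..22...33
After op 3 (insert('t')): buffer="mnmlhtsjlhtfczlht" (len 17), cursors c1@6 c2@11 c3@17, authorship ...111..222...333
After op 4 (insert('t')): buffer="mnmlhttsjlhttfczlhtt" (len 20), cursors c1@7 c2@13 c3@20, authorship ...1111..2222...3333
After op 5 (insert('n')): buffer="mnmlhttnsjlhttnfczlhttn" (len 23), cursors c1@8 c2@15 c3@23, authorship ...11111..22222...33333

Answer: 8 15 23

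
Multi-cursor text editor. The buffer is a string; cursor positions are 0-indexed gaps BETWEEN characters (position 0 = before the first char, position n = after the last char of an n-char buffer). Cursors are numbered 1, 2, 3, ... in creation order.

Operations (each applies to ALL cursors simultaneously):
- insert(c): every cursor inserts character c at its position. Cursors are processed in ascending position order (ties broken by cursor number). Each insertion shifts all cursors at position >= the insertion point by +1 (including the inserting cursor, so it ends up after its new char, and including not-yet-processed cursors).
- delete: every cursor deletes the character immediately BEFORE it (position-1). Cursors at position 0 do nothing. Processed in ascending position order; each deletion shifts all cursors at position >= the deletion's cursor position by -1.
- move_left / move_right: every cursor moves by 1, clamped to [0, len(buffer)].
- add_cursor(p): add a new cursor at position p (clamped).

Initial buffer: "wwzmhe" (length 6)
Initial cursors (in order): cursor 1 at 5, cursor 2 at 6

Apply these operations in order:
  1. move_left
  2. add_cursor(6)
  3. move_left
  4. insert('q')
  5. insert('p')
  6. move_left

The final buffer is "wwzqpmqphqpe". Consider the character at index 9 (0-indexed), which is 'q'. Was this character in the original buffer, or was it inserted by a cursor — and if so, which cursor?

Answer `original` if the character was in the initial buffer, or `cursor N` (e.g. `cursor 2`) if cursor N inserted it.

After op 1 (move_left): buffer="wwzmhe" (len 6), cursors c1@4 c2@5, authorship ......
After op 2 (add_cursor(6)): buffer="wwzmhe" (len 6), cursors c1@4 c2@5 c3@6, authorship ......
After op 3 (move_left): buffer="wwzmhe" (len 6), cursors c1@3 c2@4 c3@5, authorship ......
After op 4 (insert('q')): buffer="wwzqmqhqe" (len 9), cursors c1@4 c2@6 c3@8, authorship ...1.2.3.
After op 5 (insert('p')): buffer="wwzqpmqphqpe" (len 12), cursors c1@5 c2@8 c3@11, authorship ...11.22.33.
After op 6 (move_left): buffer="wwzqpmqphqpe" (len 12), cursors c1@4 c2@7 c3@10, authorship ...11.22.33.
Authorship (.=original, N=cursor N): . . . 1 1 . 2 2 . 3 3 .
Index 9: author = 3

Answer: cursor 3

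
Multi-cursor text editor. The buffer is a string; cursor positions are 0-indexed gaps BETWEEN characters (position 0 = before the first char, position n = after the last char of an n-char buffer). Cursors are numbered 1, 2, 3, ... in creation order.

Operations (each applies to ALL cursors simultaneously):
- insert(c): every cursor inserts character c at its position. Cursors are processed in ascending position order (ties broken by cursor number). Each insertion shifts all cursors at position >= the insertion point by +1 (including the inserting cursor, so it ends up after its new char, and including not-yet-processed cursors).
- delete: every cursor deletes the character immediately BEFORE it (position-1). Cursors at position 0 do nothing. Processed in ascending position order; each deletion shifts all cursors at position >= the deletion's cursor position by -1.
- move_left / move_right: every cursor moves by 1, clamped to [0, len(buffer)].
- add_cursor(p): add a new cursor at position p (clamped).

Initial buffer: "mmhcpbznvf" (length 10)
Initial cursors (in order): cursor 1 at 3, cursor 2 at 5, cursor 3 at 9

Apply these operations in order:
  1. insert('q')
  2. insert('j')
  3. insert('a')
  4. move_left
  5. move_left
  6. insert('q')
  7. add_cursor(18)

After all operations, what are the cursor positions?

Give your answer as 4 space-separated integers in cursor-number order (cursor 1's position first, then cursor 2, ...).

Answer: 5 11 19 18

Derivation:
After op 1 (insert('q')): buffer="mmhqcpqbznvqf" (len 13), cursors c1@4 c2@7 c3@12, authorship ...1..2....3.
After op 2 (insert('j')): buffer="mmhqjcpqjbznvqjf" (len 16), cursors c1@5 c2@9 c3@15, authorship ...11..22....33.
After op 3 (insert('a')): buffer="mmhqjacpqjabznvqjaf" (len 19), cursors c1@6 c2@11 c3@18, authorship ...111..222....333.
After op 4 (move_left): buffer="mmhqjacpqjabznvqjaf" (len 19), cursors c1@5 c2@10 c3@17, authorship ...111..222....333.
After op 5 (move_left): buffer="mmhqjacpqjabznvqjaf" (len 19), cursors c1@4 c2@9 c3@16, authorship ...111..222....333.
After op 6 (insert('q')): buffer="mmhqqjacpqqjabznvqqjaf" (len 22), cursors c1@5 c2@11 c3@19, authorship ...1111..2222....3333.
After op 7 (add_cursor(18)): buffer="mmhqqjacpqqjabznvqqjaf" (len 22), cursors c1@5 c2@11 c4@18 c3@19, authorship ...1111..2222....3333.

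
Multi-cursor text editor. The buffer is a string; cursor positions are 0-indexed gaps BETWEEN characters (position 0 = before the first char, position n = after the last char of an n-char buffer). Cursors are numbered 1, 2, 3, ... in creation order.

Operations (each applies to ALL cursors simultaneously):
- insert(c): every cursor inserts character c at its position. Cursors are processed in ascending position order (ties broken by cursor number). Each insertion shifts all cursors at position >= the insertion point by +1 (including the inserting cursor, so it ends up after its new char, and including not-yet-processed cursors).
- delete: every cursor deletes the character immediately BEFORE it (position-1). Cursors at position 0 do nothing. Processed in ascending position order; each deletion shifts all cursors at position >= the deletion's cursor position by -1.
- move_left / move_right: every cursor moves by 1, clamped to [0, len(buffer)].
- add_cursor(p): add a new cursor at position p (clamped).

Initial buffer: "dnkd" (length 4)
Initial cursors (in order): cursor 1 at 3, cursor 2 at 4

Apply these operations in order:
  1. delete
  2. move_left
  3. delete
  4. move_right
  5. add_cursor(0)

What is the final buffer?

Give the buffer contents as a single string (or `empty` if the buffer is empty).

Answer: n

Derivation:
After op 1 (delete): buffer="dn" (len 2), cursors c1@2 c2@2, authorship ..
After op 2 (move_left): buffer="dn" (len 2), cursors c1@1 c2@1, authorship ..
After op 3 (delete): buffer="n" (len 1), cursors c1@0 c2@0, authorship .
After op 4 (move_right): buffer="n" (len 1), cursors c1@1 c2@1, authorship .
After op 5 (add_cursor(0)): buffer="n" (len 1), cursors c3@0 c1@1 c2@1, authorship .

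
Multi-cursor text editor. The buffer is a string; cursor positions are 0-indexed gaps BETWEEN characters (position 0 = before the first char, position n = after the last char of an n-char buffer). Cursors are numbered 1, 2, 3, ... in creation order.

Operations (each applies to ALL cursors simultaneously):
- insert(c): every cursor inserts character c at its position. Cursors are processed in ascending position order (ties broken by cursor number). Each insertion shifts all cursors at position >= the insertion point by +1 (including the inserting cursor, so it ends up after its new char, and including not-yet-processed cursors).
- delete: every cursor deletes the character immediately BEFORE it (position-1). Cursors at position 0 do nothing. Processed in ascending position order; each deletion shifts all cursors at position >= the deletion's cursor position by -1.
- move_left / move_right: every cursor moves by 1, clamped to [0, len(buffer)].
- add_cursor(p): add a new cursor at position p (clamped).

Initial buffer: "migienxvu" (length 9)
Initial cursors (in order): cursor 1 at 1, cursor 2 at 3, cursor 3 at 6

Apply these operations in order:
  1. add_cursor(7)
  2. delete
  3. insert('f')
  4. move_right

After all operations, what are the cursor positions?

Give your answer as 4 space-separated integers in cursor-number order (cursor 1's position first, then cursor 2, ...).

After op 1 (add_cursor(7)): buffer="migienxvu" (len 9), cursors c1@1 c2@3 c3@6 c4@7, authorship .........
After op 2 (delete): buffer="iievu" (len 5), cursors c1@0 c2@1 c3@3 c4@3, authorship .....
After op 3 (insert('f')): buffer="fifieffvu" (len 9), cursors c1@1 c2@3 c3@7 c4@7, authorship 1.2..34..
After op 4 (move_right): buffer="fifieffvu" (len 9), cursors c1@2 c2@4 c3@8 c4@8, authorship 1.2..34..

Answer: 2 4 8 8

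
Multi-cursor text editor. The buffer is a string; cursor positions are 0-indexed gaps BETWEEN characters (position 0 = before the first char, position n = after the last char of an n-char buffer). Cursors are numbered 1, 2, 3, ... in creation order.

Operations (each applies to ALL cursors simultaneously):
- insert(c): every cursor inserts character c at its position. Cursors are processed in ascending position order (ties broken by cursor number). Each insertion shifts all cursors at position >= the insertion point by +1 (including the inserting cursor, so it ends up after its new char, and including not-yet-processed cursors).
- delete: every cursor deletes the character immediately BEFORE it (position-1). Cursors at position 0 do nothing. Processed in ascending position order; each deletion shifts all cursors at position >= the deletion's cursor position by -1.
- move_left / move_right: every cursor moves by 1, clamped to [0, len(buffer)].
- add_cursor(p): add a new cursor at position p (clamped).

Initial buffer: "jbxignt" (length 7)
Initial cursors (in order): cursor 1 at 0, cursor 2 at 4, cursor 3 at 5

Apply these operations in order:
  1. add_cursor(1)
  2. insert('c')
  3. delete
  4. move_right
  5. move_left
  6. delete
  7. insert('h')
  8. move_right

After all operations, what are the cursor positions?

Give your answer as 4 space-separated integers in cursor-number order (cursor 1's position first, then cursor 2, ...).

Answer: 3 7 7 3

Derivation:
After op 1 (add_cursor(1)): buffer="jbxignt" (len 7), cursors c1@0 c4@1 c2@4 c3@5, authorship .......
After op 2 (insert('c')): buffer="cjcbxicgcnt" (len 11), cursors c1@1 c4@3 c2@7 c3@9, authorship 1.4...2.3..
After op 3 (delete): buffer="jbxignt" (len 7), cursors c1@0 c4@1 c2@4 c3@5, authorship .......
After op 4 (move_right): buffer="jbxignt" (len 7), cursors c1@1 c4@2 c2@5 c3@6, authorship .......
After op 5 (move_left): buffer="jbxignt" (len 7), cursors c1@0 c4@1 c2@4 c3@5, authorship .......
After op 6 (delete): buffer="bxnt" (len 4), cursors c1@0 c4@0 c2@2 c3@2, authorship ....
After op 7 (insert('h')): buffer="hhbxhhnt" (len 8), cursors c1@2 c4@2 c2@6 c3@6, authorship 14..23..
After op 8 (move_right): buffer="hhbxhhnt" (len 8), cursors c1@3 c4@3 c2@7 c3@7, authorship 14..23..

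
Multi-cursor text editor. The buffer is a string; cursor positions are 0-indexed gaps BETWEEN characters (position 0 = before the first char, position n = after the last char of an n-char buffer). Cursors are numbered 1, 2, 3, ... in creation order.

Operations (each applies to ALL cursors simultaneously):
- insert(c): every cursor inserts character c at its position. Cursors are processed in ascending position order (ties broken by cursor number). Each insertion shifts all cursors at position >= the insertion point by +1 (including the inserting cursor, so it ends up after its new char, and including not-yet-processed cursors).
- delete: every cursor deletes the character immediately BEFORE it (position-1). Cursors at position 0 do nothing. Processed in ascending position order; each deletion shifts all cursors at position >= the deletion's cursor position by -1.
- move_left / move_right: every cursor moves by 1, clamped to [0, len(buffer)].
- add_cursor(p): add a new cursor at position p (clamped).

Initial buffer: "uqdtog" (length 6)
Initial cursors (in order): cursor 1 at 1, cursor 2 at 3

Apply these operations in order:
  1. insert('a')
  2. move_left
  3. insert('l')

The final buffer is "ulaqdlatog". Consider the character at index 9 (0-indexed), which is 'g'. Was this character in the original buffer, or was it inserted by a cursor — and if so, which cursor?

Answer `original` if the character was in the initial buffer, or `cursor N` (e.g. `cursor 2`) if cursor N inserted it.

Answer: original

Derivation:
After op 1 (insert('a')): buffer="uaqdatog" (len 8), cursors c1@2 c2@5, authorship .1..2...
After op 2 (move_left): buffer="uaqdatog" (len 8), cursors c1@1 c2@4, authorship .1..2...
After op 3 (insert('l')): buffer="ulaqdlatog" (len 10), cursors c1@2 c2@6, authorship .11..22...
Authorship (.=original, N=cursor N): . 1 1 . . 2 2 . . .
Index 9: author = original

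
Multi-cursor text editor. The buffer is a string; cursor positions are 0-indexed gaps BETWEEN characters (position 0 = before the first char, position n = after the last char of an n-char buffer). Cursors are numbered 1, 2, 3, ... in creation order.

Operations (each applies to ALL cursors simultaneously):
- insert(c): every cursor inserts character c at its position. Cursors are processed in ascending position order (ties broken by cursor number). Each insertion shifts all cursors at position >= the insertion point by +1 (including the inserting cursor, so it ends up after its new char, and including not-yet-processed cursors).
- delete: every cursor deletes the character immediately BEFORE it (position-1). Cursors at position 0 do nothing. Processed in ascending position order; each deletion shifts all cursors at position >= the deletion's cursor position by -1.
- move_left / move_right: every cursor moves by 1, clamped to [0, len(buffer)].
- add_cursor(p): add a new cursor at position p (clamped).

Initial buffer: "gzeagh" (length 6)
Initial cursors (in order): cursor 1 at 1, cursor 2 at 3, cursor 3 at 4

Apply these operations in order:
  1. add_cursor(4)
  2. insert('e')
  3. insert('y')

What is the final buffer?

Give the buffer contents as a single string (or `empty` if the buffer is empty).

After op 1 (add_cursor(4)): buffer="gzeagh" (len 6), cursors c1@1 c2@3 c3@4 c4@4, authorship ......
After op 2 (insert('e')): buffer="gezeeaeegh" (len 10), cursors c1@2 c2@5 c3@8 c4@8, authorship .1..2.34..
After op 3 (insert('y')): buffer="geyzeeyaeeyygh" (len 14), cursors c1@3 c2@7 c3@12 c4@12, authorship .11..22.3434..

Answer: geyzeeyaeeyygh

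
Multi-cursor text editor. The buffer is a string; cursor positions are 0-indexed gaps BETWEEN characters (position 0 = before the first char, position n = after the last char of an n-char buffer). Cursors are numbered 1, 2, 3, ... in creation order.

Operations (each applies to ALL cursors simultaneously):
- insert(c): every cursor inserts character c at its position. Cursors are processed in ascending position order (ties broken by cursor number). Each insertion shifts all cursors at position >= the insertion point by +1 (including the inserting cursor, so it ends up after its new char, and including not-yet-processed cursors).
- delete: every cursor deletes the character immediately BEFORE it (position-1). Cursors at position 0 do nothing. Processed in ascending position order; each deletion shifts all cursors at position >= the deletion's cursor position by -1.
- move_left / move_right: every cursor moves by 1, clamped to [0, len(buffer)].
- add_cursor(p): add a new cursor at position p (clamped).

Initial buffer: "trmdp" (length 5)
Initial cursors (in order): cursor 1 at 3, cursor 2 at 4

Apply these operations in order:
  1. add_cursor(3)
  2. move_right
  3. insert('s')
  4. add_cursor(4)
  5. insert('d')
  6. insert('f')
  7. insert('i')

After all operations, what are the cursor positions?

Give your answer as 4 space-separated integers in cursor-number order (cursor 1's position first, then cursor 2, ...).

Answer: 15 20 15 7

Derivation:
After op 1 (add_cursor(3)): buffer="trmdp" (len 5), cursors c1@3 c3@3 c2@4, authorship .....
After op 2 (move_right): buffer="trmdp" (len 5), cursors c1@4 c3@4 c2@5, authorship .....
After op 3 (insert('s')): buffer="trmdssps" (len 8), cursors c1@6 c3@6 c2@8, authorship ....13.2
After op 4 (add_cursor(4)): buffer="trmdssps" (len 8), cursors c4@4 c1@6 c3@6 c2@8, authorship ....13.2
After op 5 (insert('d')): buffer="trmddssddpsd" (len 12), cursors c4@5 c1@9 c3@9 c2@12, authorship ....41313.22
After op 6 (insert('f')): buffer="trmddfssddffpsdf" (len 16), cursors c4@6 c1@12 c3@12 c2@16, authorship ....44131313.222
After op 7 (insert('i')): buffer="trmddfissddffiipsdfi" (len 20), cursors c4@7 c1@15 c3@15 c2@20, authorship ....44413131313.2222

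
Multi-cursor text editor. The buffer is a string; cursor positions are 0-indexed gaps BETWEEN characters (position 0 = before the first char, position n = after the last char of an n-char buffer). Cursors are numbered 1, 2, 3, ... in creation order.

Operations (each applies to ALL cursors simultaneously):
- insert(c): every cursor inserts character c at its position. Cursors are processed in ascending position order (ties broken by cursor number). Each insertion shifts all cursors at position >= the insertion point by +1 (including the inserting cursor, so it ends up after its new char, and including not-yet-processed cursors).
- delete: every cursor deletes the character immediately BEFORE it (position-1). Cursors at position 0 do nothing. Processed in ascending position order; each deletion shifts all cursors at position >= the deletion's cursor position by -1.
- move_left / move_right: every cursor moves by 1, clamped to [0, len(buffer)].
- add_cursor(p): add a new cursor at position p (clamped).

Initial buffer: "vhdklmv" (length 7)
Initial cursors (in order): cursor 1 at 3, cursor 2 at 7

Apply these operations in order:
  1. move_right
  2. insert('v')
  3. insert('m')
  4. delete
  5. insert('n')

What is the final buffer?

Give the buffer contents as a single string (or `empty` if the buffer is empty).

Answer: vhdkvnlmvvn

Derivation:
After op 1 (move_right): buffer="vhdklmv" (len 7), cursors c1@4 c2@7, authorship .......
After op 2 (insert('v')): buffer="vhdkvlmvv" (len 9), cursors c1@5 c2@9, authorship ....1...2
After op 3 (insert('m')): buffer="vhdkvmlmvvm" (len 11), cursors c1@6 c2@11, authorship ....11...22
After op 4 (delete): buffer="vhdkvlmvv" (len 9), cursors c1@5 c2@9, authorship ....1...2
After op 5 (insert('n')): buffer="vhdkvnlmvvn" (len 11), cursors c1@6 c2@11, authorship ....11...22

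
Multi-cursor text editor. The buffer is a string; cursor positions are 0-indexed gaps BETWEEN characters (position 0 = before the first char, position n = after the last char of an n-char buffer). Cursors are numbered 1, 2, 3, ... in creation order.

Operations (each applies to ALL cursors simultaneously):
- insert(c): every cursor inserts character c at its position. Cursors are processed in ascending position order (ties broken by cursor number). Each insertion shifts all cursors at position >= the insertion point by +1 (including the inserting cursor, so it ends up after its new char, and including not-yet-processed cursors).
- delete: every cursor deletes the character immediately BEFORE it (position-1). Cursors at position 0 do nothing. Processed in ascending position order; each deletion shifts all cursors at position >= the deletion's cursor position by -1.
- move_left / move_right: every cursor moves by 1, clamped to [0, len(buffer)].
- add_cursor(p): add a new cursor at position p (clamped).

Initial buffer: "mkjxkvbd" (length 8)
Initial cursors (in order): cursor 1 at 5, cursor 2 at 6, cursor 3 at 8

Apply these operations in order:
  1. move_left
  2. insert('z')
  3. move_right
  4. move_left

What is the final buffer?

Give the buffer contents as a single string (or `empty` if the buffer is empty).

Answer: mkjxzkzvbzd

Derivation:
After op 1 (move_left): buffer="mkjxkvbd" (len 8), cursors c1@4 c2@5 c3@7, authorship ........
After op 2 (insert('z')): buffer="mkjxzkzvbzd" (len 11), cursors c1@5 c2@7 c3@10, authorship ....1.2..3.
After op 3 (move_right): buffer="mkjxzkzvbzd" (len 11), cursors c1@6 c2@8 c3@11, authorship ....1.2..3.
After op 4 (move_left): buffer="mkjxzkzvbzd" (len 11), cursors c1@5 c2@7 c3@10, authorship ....1.2..3.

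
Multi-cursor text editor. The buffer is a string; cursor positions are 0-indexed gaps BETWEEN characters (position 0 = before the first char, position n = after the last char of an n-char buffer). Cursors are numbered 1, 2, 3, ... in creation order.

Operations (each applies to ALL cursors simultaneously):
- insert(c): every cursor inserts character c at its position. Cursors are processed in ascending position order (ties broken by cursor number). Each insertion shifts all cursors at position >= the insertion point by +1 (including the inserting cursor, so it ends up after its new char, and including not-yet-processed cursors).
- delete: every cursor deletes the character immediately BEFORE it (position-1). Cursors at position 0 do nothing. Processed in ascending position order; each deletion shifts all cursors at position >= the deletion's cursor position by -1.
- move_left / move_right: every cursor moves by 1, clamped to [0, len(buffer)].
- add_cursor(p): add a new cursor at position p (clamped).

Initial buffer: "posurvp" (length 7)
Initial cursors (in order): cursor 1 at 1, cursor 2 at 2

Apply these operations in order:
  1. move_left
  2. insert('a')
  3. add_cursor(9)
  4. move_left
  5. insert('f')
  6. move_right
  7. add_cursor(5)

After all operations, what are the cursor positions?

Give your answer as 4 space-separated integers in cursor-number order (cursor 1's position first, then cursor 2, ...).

Answer: 2 5 12 5

Derivation:
After op 1 (move_left): buffer="posurvp" (len 7), cursors c1@0 c2@1, authorship .......
After op 2 (insert('a')): buffer="apaosurvp" (len 9), cursors c1@1 c2@3, authorship 1.2......
After op 3 (add_cursor(9)): buffer="apaosurvp" (len 9), cursors c1@1 c2@3 c3@9, authorship 1.2......
After op 4 (move_left): buffer="apaosurvp" (len 9), cursors c1@0 c2@2 c3@8, authorship 1.2......
After op 5 (insert('f')): buffer="fapfaosurvfp" (len 12), cursors c1@1 c2@4 c3@11, authorship 11.22.....3.
After op 6 (move_right): buffer="fapfaosurvfp" (len 12), cursors c1@2 c2@5 c3@12, authorship 11.22.....3.
After op 7 (add_cursor(5)): buffer="fapfaosurvfp" (len 12), cursors c1@2 c2@5 c4@5 c3@12, authorship 11.22.....3.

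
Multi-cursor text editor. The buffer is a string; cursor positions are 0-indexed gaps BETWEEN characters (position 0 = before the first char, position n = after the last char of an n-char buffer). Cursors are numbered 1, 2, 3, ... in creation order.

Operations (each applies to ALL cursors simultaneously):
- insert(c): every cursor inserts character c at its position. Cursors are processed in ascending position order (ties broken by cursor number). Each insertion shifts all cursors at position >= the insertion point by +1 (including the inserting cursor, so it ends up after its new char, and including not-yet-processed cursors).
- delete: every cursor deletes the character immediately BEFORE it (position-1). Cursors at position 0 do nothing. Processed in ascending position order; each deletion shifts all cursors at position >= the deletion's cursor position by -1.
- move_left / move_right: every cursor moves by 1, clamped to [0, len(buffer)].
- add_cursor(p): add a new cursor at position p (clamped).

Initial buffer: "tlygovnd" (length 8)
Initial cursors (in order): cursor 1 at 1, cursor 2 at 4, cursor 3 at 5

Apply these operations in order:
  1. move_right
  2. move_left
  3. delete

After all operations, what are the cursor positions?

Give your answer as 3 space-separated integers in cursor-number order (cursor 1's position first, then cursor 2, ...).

After op 1 (move_right): buffer="tlygovnd" (len 8), cursors c1@2 c2@5 c3@6, authorship ........
After op 2 (move_left): buffer="tlygovnd" (len 8), cursors c1@1 c2@4 c3@5, authorship ........
After op 3 (delete): buffer="lyvnd" (len 5), cursors c1@0 c2@2 c3@2, authorship .....

Answer: 0 2 2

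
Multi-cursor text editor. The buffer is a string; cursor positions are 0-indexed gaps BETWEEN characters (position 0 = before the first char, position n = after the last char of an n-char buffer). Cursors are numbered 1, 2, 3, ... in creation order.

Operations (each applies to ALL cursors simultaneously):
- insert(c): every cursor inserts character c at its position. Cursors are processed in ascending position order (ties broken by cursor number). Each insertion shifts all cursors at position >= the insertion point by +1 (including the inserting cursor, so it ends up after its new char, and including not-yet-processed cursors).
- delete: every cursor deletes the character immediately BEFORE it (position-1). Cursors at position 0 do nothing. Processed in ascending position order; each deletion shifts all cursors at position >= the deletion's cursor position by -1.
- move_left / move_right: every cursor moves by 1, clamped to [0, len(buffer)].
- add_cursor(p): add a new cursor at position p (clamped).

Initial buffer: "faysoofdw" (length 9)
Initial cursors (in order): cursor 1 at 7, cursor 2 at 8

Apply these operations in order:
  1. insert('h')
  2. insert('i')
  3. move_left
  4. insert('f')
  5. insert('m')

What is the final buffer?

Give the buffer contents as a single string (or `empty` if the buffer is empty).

After op 1 (insert('h')): buffer="faysoofhdhw" (len 11), cursors c1@8 c2@10, authorship .......1.2.
After op 2 (insert('i')): buffer="faysoofhidhiw" (len 13), cursors c1@9 c2@12, authorship .......11.22.
After op 3 (move_left): buffer="faysoofhidhiw" (len 13), cursors c1@8 c2@11, authorship .......11.22.
After op 4 (insert('f')): buffer="faysoofhfidhfiw" (len 15), cursors c1@9 c2@13, authorship .......111.222.
After op 5 (insert('m')): buffer="faysoofhfmidhfmiw" (len 17), cursors c1@10 c2@15, authorship .......1111.2222.

Answer: faysoofhfmidhfmiw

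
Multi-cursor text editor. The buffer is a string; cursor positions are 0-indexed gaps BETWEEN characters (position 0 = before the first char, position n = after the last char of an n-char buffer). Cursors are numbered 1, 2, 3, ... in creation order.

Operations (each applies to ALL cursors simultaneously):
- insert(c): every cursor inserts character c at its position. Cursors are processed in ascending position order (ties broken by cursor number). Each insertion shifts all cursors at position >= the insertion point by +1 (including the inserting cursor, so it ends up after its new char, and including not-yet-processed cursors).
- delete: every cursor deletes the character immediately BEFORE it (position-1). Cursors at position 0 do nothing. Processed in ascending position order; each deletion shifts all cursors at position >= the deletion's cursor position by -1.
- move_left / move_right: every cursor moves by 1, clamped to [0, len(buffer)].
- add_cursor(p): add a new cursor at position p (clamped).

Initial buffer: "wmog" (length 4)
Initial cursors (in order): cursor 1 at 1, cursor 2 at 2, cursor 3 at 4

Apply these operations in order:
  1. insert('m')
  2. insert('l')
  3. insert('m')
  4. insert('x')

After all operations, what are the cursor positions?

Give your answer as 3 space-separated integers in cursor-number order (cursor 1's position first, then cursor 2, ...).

After op 1 (insert('m')): buffer="wmmmogm" (len 7), cursors c1@2 c2@4 c3@7, authorship .1.2..3
After op 2 (insert('l')): buffer="wmlmmlogml" (len 10), cursors c1@3 c2@6 c3@10, authorship .11.22..33
After op 3 (insert('m')): buffer="wmlmmmlmogmlm" (len 13), cursors c1@4 c2@8 c3@13, authorship .111.222..333
After op 4 (insert('x')): buffer="wmlmxmmlmxogmlmx" (len 16), cursors c1@5 c2@10 c3@16, authorship .1111.2222..3333

Answer: 5 10 16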